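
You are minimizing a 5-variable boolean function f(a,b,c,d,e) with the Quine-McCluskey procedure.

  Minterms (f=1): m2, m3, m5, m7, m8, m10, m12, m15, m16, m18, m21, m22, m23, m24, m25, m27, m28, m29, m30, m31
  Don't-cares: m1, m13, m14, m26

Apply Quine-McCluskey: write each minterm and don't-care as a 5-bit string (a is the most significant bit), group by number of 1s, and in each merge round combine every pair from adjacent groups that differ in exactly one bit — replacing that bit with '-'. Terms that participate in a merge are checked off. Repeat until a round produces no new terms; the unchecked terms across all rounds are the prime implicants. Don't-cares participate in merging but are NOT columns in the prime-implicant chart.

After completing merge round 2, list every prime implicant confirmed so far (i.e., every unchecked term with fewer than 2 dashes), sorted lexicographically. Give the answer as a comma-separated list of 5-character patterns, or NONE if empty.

size-2^0 implicants → 00001(✓)  00010(✓)  00011(✓)  00101(✓)  00111(✓)  01000(✓)  01010(✓)  01100(✓)  01101(✓)  01110(✓)  01111(✓)  10000(✓)  10010(✓)  10101(✓)  10110(✓)  10111(✓)  11000(✓)  11001(✓)  11010(✓)  11011(✓)  11100(✓)  11101(✓)  11110(✓)  11111(✓)
size-2^1 implicants → -0010(✓)  -0101(✓)  -0111(✓)  -1000(✓)  -1010(✓)  -1100(✓)  -1101(✓)  -1110(✓)  -1111(✓)  0-010(✓)  0-101(✓)  0-111(✓)  00-01(✓)  00-11(✓)  000-1(✓)  0001-  001-1(✓)  01-00(✓)  01-10(✓)  010-0(✓)  011-0(✓)  011-1(✓)  0110-(✓)  0111-(✓)  1-000(✓)  1-010(✓)  1-101(✓)  1-110(✓)  1-111(✓)  10-10(✓)  100-0(✓)  101-1(✓)  1011-(✓)  11-00(✓)  11-01(✓)  11-10(✓)  11-11(✓)  110-0(✓)  110-1(✓)  1100-(✓)  1101-(✓)  111-0(✓)  111-1(✓)  1110-(✓)  1111-(✓)
size-2^2 implicants → --010  --101(✓)  --111(✓)  -01-1(✓)  -1-00(✓)  -1-10(✓)  -10-0(✓)  -11-0(✓)  -11-1(✓)  -110-(✓)  -111-(✓)  0-1-1(✓)  00--1  01--0(✓)  011--(✓)  1--10  1-0-0  1-1-1(✓)  1-11-  11--0(✓)  11--1(✓)  11-0-(✓)  11-1-(✓)  110--(✓)  111--(✓)
size-2^3 implicants → --1-1  -1--0  -11--  11---
Unchecked terms (primes): --010, --1-1, -1--0, -11--, 00--1, 0001-, 1--10, 1-0-0, 1-11-, 11---

0001-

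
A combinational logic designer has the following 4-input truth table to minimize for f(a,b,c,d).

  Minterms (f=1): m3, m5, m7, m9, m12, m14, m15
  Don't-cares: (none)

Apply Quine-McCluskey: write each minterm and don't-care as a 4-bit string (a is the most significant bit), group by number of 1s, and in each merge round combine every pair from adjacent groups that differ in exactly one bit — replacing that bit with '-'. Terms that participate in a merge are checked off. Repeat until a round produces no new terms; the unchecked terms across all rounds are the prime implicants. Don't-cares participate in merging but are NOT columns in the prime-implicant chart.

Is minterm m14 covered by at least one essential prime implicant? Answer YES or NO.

YES

[col 0] 0011*, 0101*, 0111*, 1001, 1100*, 1110*, 1111*
[col 1] -111, 0-11, 01-1, 11-0, 111-
Prime implicants: -111, 0-11, 01-1, 1001, 11-0, 111-
PI chart (minterm → PIs covering it):
  3 | 0-11  (sole → essential)
  5 | 01-1  (sole → essential)
  7 | -111,0-11,01-1
  9 | 1001  (sole → essential)
  12 | 11-0  (sole → essential)
  14 | 11-0,111-
  15 | -111,111-
Essential prime implicants: 0-11, 01-1, 1001, 11-0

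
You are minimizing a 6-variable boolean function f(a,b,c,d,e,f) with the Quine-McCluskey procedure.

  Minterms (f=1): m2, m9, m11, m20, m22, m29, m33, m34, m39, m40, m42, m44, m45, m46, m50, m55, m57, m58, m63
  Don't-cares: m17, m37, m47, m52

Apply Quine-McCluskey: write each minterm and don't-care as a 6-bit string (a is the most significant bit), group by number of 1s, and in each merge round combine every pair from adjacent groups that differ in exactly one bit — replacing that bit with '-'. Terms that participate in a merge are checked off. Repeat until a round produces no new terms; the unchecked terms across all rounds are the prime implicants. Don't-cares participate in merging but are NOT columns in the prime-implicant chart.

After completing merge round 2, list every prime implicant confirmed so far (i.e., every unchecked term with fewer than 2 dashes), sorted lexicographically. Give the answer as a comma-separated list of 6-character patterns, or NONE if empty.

size-2^0 implicants → 000010(✓)  001001(✓)  001011(✓)  010001  010100(✓)  010110(✓)  011101  100001(✓)  100010(✓)  100101(✓)  100111(✓)  101000(✓)  101010(✓)  101100(✓)  101101(✓)  101110(✓)  101111(✓)  110010(✓)  110100(✓)  110111(✓)  111001  111010(✓)  111111(✓)
size-2^1 implicants → -00010  -10100  0010-1  0101-0  1-0010(✓)  1-0111(✓)  1-1010(✓)  1-1111(✓)  10-010(✓)  10-101(✓)  10-111(✓)  100-01  1001-1(✓)  101-00(✓)  101-10(✓)  1010-0(✓)  1011-0(✓)  1011-1(✓)  10110-(✓)  10111-(✓)  11-010(✓)  11-111(✓)
size-2^2 implicants → 1--010  1--111  10-1-1  101--0  1011--
Unchecked terms (primes): -00010, -10100, 0010-1, 010001, 0101-0, 011101, 1--010, 1--111, 10-1-1, 100-01, 101--0, 1011--, 111001

-00010, -10100, 0010-1, 010001, 0101-0, 011101, 100-01, 111001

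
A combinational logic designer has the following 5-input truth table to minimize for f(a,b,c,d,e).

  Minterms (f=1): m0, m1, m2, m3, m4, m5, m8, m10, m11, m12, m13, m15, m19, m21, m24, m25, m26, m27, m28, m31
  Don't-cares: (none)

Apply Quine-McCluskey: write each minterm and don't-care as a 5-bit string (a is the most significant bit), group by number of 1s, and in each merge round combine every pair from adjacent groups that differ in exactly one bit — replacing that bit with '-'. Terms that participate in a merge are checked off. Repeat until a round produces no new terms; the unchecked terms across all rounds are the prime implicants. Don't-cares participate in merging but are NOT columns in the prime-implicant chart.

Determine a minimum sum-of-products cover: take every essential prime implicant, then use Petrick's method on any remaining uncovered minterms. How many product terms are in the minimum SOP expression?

Round 0: 00000✓ 00001✓ 00010✓ 00011✓ 00100✓ 00101✓ 01000✓ 01010✓ 01011✓ 01100✓ 01101✓ 01111✓ 10011✓ 10101✓ 11000✓ 11001✓ 11010✓ 11011✓ 11100✓ 11111✓
Round 1: -0011✓ -0101 -1000✓ -1010✓ -1011✓ -1100✓ -1111✓ 0-000✓ 0-010✓ 0-011✓ 0-100✓ 0-101✓ 00-00✓ 00-01✓ 000-0✓ 000-1✓ 0000-✓ 0001-✓ 0010-✓ 01-00✓ 01-11✓ 010-0✓ 0101-✓ 011-1 0110-✓ 1-011✓ 11-00✓ 11-11✓ 110-0✓ 110-1✓ 1100-✓ 1101-✓
Round 2: --011 -1-00 -1-11 -10-0 -101- 0--00 0-0-0 0-01- 0-10- 00-0- 000-- 110--
PIs = {--011, -0101, -1-00, -1-11, -10-0, -101-, 0--00, 0-0-0, 0-01-, 0-10-, 00-0-, 000--, 011-1, 110--}
Coverage chart:
  m0: 0--00,0-0-0,00-0-,000--
  m1: 00-0-,000--
  m2: 0-0-0,0-01-,000--
  m3: --011,0-01-,000--
  m4: 0--00,0-10-,00-0-
  m5: -0101,0-10-,00-0-
  m8: -1-00,-10-0,0--00,0-0-0
  m10: -10-0,-101-,0-0-0,0-01-
  m11: --011,-1-11,-101-,0-01-
  m12: -1-00,0--00,0-10-
  m13: 0-10-,011-1
  m15: -1-11,011-1
  m19: --011 ←essential
  m21: -0101 ←essential
  m24: -1-00,-10-0,110--
  m25: 110-- ←essential
  m26: -10-0,-101-,110--
  m27: --011,-1-11,-101-,110--
  m28: -1-00 ←essential
  m31: -1-11 ←essential
Essential: --011, -0101, -1-00, -1-11, 110--
Petrick residual → -10-0, 0-10-, 000--
Min cover (8 terms): c'de + b'cd'e + bd'e' + bde + bc'e' + a'cd' + a'b'c' + abc'

8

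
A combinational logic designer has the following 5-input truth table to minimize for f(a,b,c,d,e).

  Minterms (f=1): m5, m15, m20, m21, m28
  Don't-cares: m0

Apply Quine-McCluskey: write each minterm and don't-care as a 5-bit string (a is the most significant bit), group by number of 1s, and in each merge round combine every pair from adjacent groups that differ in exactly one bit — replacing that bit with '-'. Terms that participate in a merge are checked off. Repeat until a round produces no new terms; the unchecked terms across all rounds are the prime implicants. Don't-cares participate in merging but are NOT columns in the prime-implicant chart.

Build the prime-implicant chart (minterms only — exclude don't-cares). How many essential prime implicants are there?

Round 0: 00000 00101✓ 01111 10100✓ 10101✓ 11100✓
Round 1: -0101 1-100 1010-
PIs = {-0101, 00000, 01111, 1-100, 1010-}
Coverage chart:
  m5: -0101 ←essential
  m15: 01111 ←essential
  m20: 1-100,1010-
  m21: -0101,1010-
  m28: 1-100 ←essential
Essential: -0101, 01111, 1-100

3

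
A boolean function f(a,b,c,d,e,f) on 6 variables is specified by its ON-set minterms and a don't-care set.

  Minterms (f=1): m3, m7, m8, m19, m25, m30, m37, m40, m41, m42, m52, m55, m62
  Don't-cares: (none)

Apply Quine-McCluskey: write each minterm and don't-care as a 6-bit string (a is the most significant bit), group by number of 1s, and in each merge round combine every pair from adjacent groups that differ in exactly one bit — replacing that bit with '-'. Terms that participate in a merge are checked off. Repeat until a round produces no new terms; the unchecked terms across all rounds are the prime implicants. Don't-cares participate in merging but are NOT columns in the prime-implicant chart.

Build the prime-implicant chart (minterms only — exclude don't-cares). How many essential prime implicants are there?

10

size-2^0 implicants → 000011(✓)  000111(✓)  001000(✓)  010011(✓)  011001  011110(✓)  100101  101000(✓)  101001(✓)  101010(✓)  110100  110111  111110(✓)
size-2^1 implicants → -01000  -11110  0-0011  000-11  1010-0  10100-
Unchecked terms (primes): -01000, -11110, 0-0011, 000-11, 011001, 100101, 1010-0, 10100-, 110100, 110111
Minterm coverage:
  m3 ⊆ 0-0011,000-11
  m7 ⊆ 000-11 [E]
  m8 ⊆ -01000 [E]
  m19 ⊆ 0-0011 [E]
  m25 ⊆ 011001 [E]
  m30 ⊆ -11110 [E]
  m37 ⊆ 100101 [E]
  m40 ⊆ -01000,1010-0,10100-
  m41 ⊆ 10100- [E]
  m42 ⊆ 1010-0 [E]
  m52 ⊆ 110100 [E]
  m55 ⊆ 110111 [E]
  m62 ⊆ -11110 [E]
E = {-01000, -11110, 0-0011, 000-11, 011001, 100101, 1010-0, 10100-, 110100, 110111}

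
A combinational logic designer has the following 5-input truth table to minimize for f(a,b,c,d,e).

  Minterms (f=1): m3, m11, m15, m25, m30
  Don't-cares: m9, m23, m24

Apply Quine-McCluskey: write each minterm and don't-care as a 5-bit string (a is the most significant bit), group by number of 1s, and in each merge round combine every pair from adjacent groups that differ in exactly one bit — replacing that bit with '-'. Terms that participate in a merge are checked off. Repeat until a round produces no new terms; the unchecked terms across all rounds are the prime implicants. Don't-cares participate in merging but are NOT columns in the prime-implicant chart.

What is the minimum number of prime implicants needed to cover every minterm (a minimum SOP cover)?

4

Round 0: 00011✓ 01001✓ 01011✓ 01111✓ 10111 11000✓ 11001✓ 11110
Round 1: -1001 0-011 01-11 010-1 1100-
PIs = {-1001, 0-011, 01-11, 010-1, 10111, 1100-, 11110}
Coverage chart:
  m3: 0-011 ←essential
  m11: 0-011,01-11,010-1
  m15: 01-11 ←essential
  m25: -1001,1100-
  m30: 11110 ←essential
Essential: 0-011, 01-11, 11110
Petrick residual → -1001
Min cover (4 terms): bc'd'e + a'c'de + a'bde + abcde'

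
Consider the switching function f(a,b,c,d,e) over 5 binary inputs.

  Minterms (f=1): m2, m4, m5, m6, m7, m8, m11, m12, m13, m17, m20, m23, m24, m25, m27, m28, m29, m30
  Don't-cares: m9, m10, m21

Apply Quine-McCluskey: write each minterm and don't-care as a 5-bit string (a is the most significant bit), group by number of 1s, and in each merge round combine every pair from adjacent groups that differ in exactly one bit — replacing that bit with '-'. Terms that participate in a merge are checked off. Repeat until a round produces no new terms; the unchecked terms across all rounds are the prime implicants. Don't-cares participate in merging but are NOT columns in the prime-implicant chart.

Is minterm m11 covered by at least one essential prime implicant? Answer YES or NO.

[col 0] 00010*, 00100*, 00101*, 00110*, 00111*, 01000*, 01001*, 01010*, 01011*, 01100*, 01101*, 10001*, 10100*, 10101*, 10111*, 11000*, 11001*, 11011*, 11100*, 11101*, 11110*
[col 1] -0100*, -0101*, -0111*, -1000*, -1001*, -1011*, -1100*, -1101*, 0-010, 0-100*, 0-101*, 00-10, 001-0*, 001-1*, 0010-*, 0011-*, 01-00*, 01-01*, 010-0*, 010-1*, 0100-*, 0101-*, 0110-*, 1-001*, 1-100*, 1-101*, 10-01*, 101-1*, 1010-*, 11-00*, 11-01*, 110-1*, 1100-*, 111-0, 1110-*
[col 2] --100*, --101*, -01-1, -010-*, -1-00*, -1-01*, -10-1, -100-*, -110-*, 0-10-*, 001--, 01-0-*, 010--, 1--01, 1-10-*, 11-0-*
[col 3] --10-, -1-0-
Prime implicants: --10-, -01-1, -1-0-, -10-1, 0-010, 00-10, 001--, 010--, 1--01, 111-0
PI chart (minterm → PIs covering it):
  2 | 0-010,00-10
  4 | --10-,001--
  5 | --10-,-01-1,001--
  6 | 00-10,001--
  7 | -01-1,001--
  8 | -1-0-,010--
  11 | -10-1,010--
  12 | --10-,-1-0-
  13 | --10-,-1-0-
  17 | 1--01  (sole → essential)
  20 | --10-  (sole → essential)
  23 | -01-1  (sole → essential)
  24 | -1-0-  (sole → essential)
  25 | -1-0-,-10-1,1--01
  27 | -10-1  (sole → essential)
  28 | --10-,-1-0-,111-0
  29 | --10-,-1-0-,1--01
  30 | 111-0  (sole → essential)
Essential prime implicants: --10-, -01-1, -1-0-, -10-1, 1--01, 111-0

YES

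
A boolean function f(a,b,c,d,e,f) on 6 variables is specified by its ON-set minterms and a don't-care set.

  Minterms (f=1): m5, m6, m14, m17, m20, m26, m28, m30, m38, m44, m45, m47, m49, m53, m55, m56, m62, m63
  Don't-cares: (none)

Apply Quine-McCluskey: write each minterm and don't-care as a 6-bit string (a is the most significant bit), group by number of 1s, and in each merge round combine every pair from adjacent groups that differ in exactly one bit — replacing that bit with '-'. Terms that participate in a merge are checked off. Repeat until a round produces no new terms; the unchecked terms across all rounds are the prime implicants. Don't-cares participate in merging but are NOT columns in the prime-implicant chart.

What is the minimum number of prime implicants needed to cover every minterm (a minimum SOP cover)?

11

Round 0: 000101 000110✓ 001110✓ 010001✓ 010100✓ 011010✓ 011100✓ 011110✓ 100110✓ 101100✓ 101101✓ 101111✓ 110001✓ 110101✓ 110111✓ 111000 111110✓ 111111✓
Round 1: -00110 -10001 -11110 0-1110 00-110 01-100 011-10 0111-0 1-1111 1011-1 10110- 11-111 110-01 1101-1 11111-
PIs = {-00110, -10001, -11110, 0-1110, 00-110, 000101, 01-100, 011-10, 0111-0, 1-1111, 1011-1, 10110-, 11-111, 110-01, 1101-1, 111000, 11111-}
Coverage chart:
  m5: 000101 ←essential
  m6: -00110,00-110
  m14: 0-1110,00-110
  m17: -10001 ←essential
  m20: 01-100 ←essential
  m26: 011-10 ←essential
  m28: 01-100,0111-0
  m30: -11110,0-1110,011-10,0111-0
  m38: -00110 ←essential
  m44: 10110- ←essential
  m45: 1011-1,10110-
  m47: 1-1111,1011-1
  m49: -10001,110-01
  m53: 110-01,1101-1
  m55: 11-111,1101-1
  m56: 111000 ←essential
  m62: -11110,11111-
  m63: 1-1111,11-111,11111-
Essential: -00110, -10001, 000101, 01-100, 011-10, 10110-, 111000
Petrick residual → -11110, 0-1110, 1-1111, 1101-1
Min cover (11 terms): b'c'def' + bc'd'e'f + bcdef' + a'cdef' + a'b'c'de'f + a'bde'f' + a'bcef' + acdef + ab'cde' + abc'df + abcd'e'f'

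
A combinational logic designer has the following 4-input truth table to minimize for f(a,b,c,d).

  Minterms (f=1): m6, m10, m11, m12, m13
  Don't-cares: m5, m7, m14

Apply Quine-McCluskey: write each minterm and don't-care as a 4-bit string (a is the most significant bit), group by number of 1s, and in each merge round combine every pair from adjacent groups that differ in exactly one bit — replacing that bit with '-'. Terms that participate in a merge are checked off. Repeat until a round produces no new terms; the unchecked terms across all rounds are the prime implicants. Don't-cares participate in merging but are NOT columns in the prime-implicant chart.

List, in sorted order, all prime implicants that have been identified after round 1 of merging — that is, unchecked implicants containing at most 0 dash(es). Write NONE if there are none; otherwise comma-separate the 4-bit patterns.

NONE

size-2^0 implicants → 0101(✓)  0110(✓)  0111(✓)  1010(✓)  1011(✓)  1100(✓)  1101(✓)  1110(✓)
size-2^1 implicants → -101  -110  01-1  011-  1-10  101-  11-0  110-
Unchecked terms (primes): -101, -110, 01-1, 011-, 1-10, 101-, 11-0, 110-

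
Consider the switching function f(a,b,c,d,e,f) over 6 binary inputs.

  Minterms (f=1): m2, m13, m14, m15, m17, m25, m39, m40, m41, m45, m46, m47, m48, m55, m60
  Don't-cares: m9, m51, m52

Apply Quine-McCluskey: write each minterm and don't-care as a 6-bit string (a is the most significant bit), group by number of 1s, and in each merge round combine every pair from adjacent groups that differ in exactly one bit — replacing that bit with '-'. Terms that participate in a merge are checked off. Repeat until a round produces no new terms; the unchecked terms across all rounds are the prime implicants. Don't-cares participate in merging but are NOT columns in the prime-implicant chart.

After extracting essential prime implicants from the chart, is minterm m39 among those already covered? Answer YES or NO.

NO

size-2^0 implicants → 000010  001001(✓)  001101(✓)  001110(✓)  001111(✓)  010001(✓)  011001(✓)  100111(✓)  101000(✓)  101001(✓)  101101(✓)  101110(✓)  101111(✓)  110000(✓)  110011(✓)  110100(✓)  110111(✓)  111100(✓)
size-2^1 implicants → -01001(✓)  -01101(✓)  -01110(✓)  -01111(✓)  0-1001  001-01(✓)  0011-1(✓)  00111-(✓)  01-001  1-0111  10-111  101-01(✓)  10100-  1011-1(✓)  10111-(✓)  11-100  110-00  110-11
size-2^2 implicants → -01-01  -011-1  -0111-
Unchecked terms (primes): -01-01, -011-1, -0111-, 0-1001, 000010, 01-001, 1-0111, 10-111, 10100-, 11-100, 110-00, 110-11
Minterm coverage:
  m2 ⊆ 000010 [E]
  m13 ⊆ -01-01,-011-1
  m14 ⊆ -0111- [E]
  m15 ⊆ -011-1,-0111-
  m17 ⊆ 01-001 [E]
  m25 ⊆ 0-1001,01-001
  m39 ⊆ 1-0111,10-111
  m40 ⊆ 10100- [E]
  m41 ⊆ -01-01,10100-
  m45 ⊆ -01-01,-011-1
  m46 ⊆ -0111- [E]
  m47 ⊆ -011-1,-0111-,10-111
  m48 ⊆ 110-00 [E]
  m55 ⊆ 1-0111,110-11
  m60 ⊆ 11-100 [E]
E = {-0111-, 000010, 01-001, 10100-, 11-100, 110-00}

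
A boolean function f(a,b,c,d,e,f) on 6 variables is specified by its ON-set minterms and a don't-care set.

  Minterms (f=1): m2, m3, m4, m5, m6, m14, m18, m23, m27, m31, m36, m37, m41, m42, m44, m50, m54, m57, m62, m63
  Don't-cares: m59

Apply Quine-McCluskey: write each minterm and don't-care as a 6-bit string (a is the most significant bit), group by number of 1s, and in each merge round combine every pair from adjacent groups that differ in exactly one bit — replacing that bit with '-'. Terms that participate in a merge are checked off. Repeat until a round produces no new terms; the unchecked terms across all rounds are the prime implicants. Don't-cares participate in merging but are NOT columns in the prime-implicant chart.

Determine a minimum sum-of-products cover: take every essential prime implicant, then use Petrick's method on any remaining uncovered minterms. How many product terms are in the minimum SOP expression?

[col 0] 000010*, 000011*, 000100*, 000101*, 000110*, 001110*, 010010*, 010111*, 011011*, 011111*, 100100*, 100101*, 101001*, 101010, 101100*, 110010*, 110110*, 111001*, 111011*, 111110*, 111111*
[col 1] -00100*, -00101*, -10010, -11011*, -11111*, 0-0010, 00-110, 000-10, 00001-, 0001-0, 00010-*, 01-111, 011-11*, 1-1001, 10-100, 10010-*, 11-110, 110-10, 111-11*, 1110-1, 11111-
[col 2] -0010-, -11-11
Prime implicants: -0010-, -10010, -11-11, 0-0010, 00-110, 000-10, 00001-, 0001-0, 01-111, 1-1001, 10-100, 101010, 11-110, 110-10, 1110-1, 11111-
PI chart (minterm → PIs covering it):
  2 | 0-0010,000-10,00001-
  3 | 00001-  (sole → essential)
  4 | -0010-,0001-0
  5 | -0010-  (sole → essential)
  6 | 00-110,000-10,0001-0
  14 | 00-110  (sole → essential)
  18 | -10010,0-0010
  23 | 01-111  (sole → essential)
  27 | -11-11  (sole → essential)
  31 | -11-11,01-111
  36 | -0010-,10-100
  37 | -0010-  (sole → essential)
  41 | 1-1001  (sole → essential)
  42 | 101010  (sole → essential)
  44 | 10-100  (sole → essential)
  50 | -10010,110-10
  54 | 11-110,110-10
  57 | 1-1001,1110-1
  62 | 11-110,11111-
  63 | -11-11,11111-
Essential prime implicants: -0010-, -11-11, 00-110, 00001-, 01-111, 1-1001, 10-100, 101010
Petrick residual → -10010, 11-110
Minimum SOP uses 10 PIs: b'c'de' + bc'd'ef' + bcef + a'b'def' + a'b'c'd'e + a'bdef + acd'e'f + ab'de'f' + ab'cd'ef' + abdef'

10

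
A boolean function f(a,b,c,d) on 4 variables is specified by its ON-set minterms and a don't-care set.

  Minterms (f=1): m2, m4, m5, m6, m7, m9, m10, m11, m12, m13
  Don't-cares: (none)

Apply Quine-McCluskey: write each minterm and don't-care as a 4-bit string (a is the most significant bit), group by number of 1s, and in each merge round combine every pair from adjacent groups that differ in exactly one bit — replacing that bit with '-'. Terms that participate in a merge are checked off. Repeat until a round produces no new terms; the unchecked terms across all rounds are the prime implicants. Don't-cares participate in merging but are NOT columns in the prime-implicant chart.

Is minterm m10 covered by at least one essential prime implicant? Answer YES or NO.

[col 0] 0010*, 0100*, 0101*, 0110*, 0111*, 1001*, 1010*, 1011*, 1100*, 1101*
[col 1] -010, -100*, -101*, 0-10, 01-0*, 01-1*, 010-*, 011-*, 1-01, 10-1, 101-, 110-*
[col 2] -10-, 01--
Prime implicants: -010, -10-, 0-10, 01--, 1-01, 10-1, 101-
PI chart (minterm → PIs covering it):
  2 | -010,0-10
  4 | -10-,01--
  5 | -10-,01--
  6 | 0-10,01--
  7 | 01--  (sole → essential)
  9 | 1-01,10-1
  10 | -010,101-
  11 | 10-1,101-
  12 | -10-  (sole → essential)
  13 | -10-,1-01
Essential prime implicants: -10-, 01--

NO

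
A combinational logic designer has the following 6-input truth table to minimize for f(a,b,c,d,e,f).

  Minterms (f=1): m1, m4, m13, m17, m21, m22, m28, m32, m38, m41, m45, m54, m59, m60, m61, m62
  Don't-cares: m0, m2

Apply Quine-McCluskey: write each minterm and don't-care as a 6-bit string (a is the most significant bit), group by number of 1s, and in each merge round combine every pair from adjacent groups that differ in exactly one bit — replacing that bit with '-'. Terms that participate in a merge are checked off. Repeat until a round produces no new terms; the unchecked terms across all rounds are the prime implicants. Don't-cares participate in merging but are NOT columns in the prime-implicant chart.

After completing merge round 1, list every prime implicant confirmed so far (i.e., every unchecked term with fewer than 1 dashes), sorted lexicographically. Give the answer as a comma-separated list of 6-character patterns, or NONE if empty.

[col 0] 000000*, 000001*, 000010*, 000100*, 001101*, 010001*, 010101*, 010110*, 011100*, 100000*, 100110*, 101001*, 101101*, 110110*, 111011, 111100*, 111101*, 111110*
[col 1] -00000, -01101, -10110, -11100, 0-0001, 000-00, 0000-0, 00000-, 010-01, 1-0110, 1-1101, 101-01, 11-110, 1111-0, 11110-
Prime implicants: -00000, -01101, -10110, -11100, 0-0001, 000-00, 0000-0, 00000-, 010-01, 1-0110, 1-1101, 101-01, 11-110, 111011, 1111-0, 11110-

111011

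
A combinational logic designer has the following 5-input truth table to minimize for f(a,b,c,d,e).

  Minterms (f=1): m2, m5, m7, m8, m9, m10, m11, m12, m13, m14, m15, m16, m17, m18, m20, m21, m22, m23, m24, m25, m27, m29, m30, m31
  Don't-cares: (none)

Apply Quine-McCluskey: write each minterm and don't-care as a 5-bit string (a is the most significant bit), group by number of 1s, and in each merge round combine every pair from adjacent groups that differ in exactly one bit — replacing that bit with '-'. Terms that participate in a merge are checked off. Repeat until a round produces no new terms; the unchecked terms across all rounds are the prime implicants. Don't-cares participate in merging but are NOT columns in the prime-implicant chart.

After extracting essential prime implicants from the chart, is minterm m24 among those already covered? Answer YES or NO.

[col 0] 00010*, 00101*, 00111*, 01000*, 01001*, 01010*, 01011*, 01100*, 01101*, 01110*, 01111*, 10000*, 10001*, 10010*, 10100*, 10101*, 10110*, 10111*, 11000*, 11001*, 11011*, 11101*, 11110*, 11111*
[col 1] -0010, -0101*, -0111*, -1000*, -1001*, -1011*, -1101*, -1110*, -1111*, 0-010, 0-101*, 0-111*, 001-1*, 01-00*, 01-01*, 01-10*, 01-11*, 010-0*, 010-1*, 0100-*, 0101-*, 011-0*, 011-1*, 0110-*, 0111-*, 1-000*, 1-001*, 1-101*, 1-110*, 1-111*, 10-00*, 10-01*, 10-10*, 100-0*, 1000-*, 101-0*, 101-1*, 1010-*, 1011-*, 11-01*, 11-11*, 110-1*, 1100-*, 111-1*, 1111-*
[col 2] --101*, --111*, -01-1*, -1-01*, -1-11*, -10-1*, -100-, -11-1*, -111-, 0-1-1*, 01--0*, 01--1*, 01-0-*, 01-1-*, 010--*, 011--*, 1--01, 1-00-, 1-1-1*, 1-11-, 10--0, 10-0-, 101--, 11--1*
[col 3] --1-1, -1--1, 01---
Prime implicants: --1-1, -0010, -1--1, -100-, -111-, 0-010, 01---, 1--01, 1-00-, 1-11-, 10--0, 10-0-, 101--
PI chart (minterm → PIs covering it):
  2 | -0010,0-010
  5 | --1-1  (sole → essential)
  7 | --1-1  (sole → essential)
  8 | -100-,01---
  9 | -1--1,-100-,01---
  10 | 0-010,01---
  11 | -1--1,01---
  12 | 01---  (sole → essential)
  13 | --1-1,-1--1,01---
  14 | -111-,01---
  15 | --1-1,-1--1,-111-,01---
  16 | 1-00-,10--0,10-0-
  17 | 1--01,1-00-,10-0-
  18 | -0010,10--0
  20 | 10--0,10-0-,101--
  21 | --1-1,1--01,10-0-,101--
  22 | 1-11-,10--0,101--
  23 | --1-1,1-11-,101--
  24 | -100-,1-00-
  25 | -1--1,-100-,1--01,1-00-
  27 | -1--1  (sole → essential)
  29 | --1-1,-1--1,1--01
  30 | -111-,1-11-
  31 | --1-1,-1--1,-111-,1-11-
Essential prime implicants: --1-1, -1--1, 01---

NO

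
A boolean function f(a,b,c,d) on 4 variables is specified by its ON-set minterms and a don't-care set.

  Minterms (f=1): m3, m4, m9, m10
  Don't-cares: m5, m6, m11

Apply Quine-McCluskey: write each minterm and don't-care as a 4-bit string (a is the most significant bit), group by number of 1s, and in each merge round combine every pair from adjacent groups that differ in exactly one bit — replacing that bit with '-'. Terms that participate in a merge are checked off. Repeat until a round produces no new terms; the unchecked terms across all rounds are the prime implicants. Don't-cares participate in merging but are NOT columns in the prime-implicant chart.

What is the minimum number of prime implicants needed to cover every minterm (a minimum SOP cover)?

[col 0] 0011*, 0100*, 0101*, 0110*, 1001*, 1010*, 1011*
[col 1] -011, 01-0, 010-, 10-1, 101-
Prime implicants: -011, 01-0, 010-, 10-1, 101-
PI chart (minterm → PIs covering it):
  3 | -011  (sole → essential)
  4 | 01-0,010-
  9 | 10-1  (sole → essential)
  10 | 101-  (sole → essential)
Essential prime implicants: -011, 10-1, 101-
Petrick residual → 01-0
Minimum SOP uses 4 PIs: b'cd + a'bd' + ab'd + ab'c

4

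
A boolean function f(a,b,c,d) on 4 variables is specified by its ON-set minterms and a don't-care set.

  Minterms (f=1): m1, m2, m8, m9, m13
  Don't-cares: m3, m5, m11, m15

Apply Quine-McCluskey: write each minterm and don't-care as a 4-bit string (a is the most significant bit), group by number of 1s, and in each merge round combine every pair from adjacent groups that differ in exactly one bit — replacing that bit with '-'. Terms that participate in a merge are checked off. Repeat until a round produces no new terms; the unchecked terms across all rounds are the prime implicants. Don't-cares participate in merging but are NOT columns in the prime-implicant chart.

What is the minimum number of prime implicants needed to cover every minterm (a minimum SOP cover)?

3

size-2^0 implicants → 0001(✓)  0010(✓)  0011(✓)  0101(✓)  1000(✓)  1001(✓)  1011(✓)  1101(✓)  1111(✓)
size-2^1 implicants → -001(✓)  -011(✓)  -101(✓)  0-01(✓)  00-1(✓)  001-  1-01(✓)  1-11(✓)  10-1(✓)  100-  11-1(✓)
size-2^2 implicants → --01  -0-1  1--1
Unchecked terms (primes): --01, -0-1, 001-, 1--1, 100-
Minterm coverage:
  m1 ⊆ --01,-0-1
  m2 ⊆ 001- [E]
  m8 ⊆ 100- [E]
  m9 ⊆ --01,-0-1,1--1,100-
  m13 ⊆ --01,1--1
E = {001-, 100-}
Petrick residual → --01
Cover = c'd + a'b'c + ab'c'  |cover|=3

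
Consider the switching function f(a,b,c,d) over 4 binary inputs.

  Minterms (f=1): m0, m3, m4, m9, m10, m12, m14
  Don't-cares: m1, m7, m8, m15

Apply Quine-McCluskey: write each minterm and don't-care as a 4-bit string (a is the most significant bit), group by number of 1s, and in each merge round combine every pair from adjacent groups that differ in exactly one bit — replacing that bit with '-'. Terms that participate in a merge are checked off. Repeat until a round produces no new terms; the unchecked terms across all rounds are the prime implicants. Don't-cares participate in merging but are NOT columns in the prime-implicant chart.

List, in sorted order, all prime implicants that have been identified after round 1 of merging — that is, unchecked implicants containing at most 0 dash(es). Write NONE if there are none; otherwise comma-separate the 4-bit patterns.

Round 0: 0000✓ 0001✓ 0011✓ 0100✓ 0111✓ 1000✓ 1001✓ 1010✓ 1100✓ 1110✓ 1111✓
Round 1: -000✓ -001✓ -100✓ -111 0-00✓ 0-11 00-1 000-✓ 1-00✓ 1-10✓ 10-0✓ 100-✓ 11-0✓ 111-
Round 2: --00 -00- 1--0
PIs = {--00, -00-, -111, 0-11, 00-1, 1--0, 111-}

NONE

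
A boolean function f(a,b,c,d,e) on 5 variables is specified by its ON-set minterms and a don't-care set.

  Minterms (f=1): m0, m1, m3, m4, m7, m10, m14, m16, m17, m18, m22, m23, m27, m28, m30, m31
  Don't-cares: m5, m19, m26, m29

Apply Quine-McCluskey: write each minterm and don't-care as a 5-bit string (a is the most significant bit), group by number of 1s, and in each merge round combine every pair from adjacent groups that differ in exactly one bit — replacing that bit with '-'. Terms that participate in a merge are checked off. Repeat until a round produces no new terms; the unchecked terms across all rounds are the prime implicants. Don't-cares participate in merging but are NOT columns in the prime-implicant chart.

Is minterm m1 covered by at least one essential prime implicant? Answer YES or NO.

YES

[col 0] 00000*, 00001*, 00011*, 00100*, 00101*, 00111*, 01010*, 01110*, 10000*, 10001*, 10010*, 10011*, 10110*, 10111*, 11010*, 11011*, 11100*, 11101*, 11110*, 11111*
[col 1] -0000*, -0001*, -0011*, -0111*, -1010*, -1110*, 00-00*, 00-01*, 00-11*, 000-1*, 0000-*, 001-1*, 0010-*, 01-10*, 1-010*, 1-011*, 1-110*, 1-111*, 10-10*, 10-11*, 100-0*, 100-1*, 1000-*, 1001-*, 1011-*, 11-10*, 11-11*, 1101-*, 111-0*, 111-1*, 1110-*, 1111-*
[col 2] -0-11, -00-1, -000-, -1-10, 00--1, 00-0-, 1--10*, 1--11*, 1-01-*, 1-11-*, 10-1-*, 100--, 11-1-*, 111--
[col 3] 1--1-
Prime implicants: -0-11, -00-1, -000-, -1-10, 00--1, 00-0-, 1--1-, 100--, 111--
PI chart (minterm → PIs covering it):
  0 | -000-,00-0-
  1 | -00-1,-000-,00--1,00-0-
  3 | -0-11,-00-1,00--1
  4 | 00-0-  (sole → essential)
  7 | -0-11,00--1
  10 | -1-10  (sole → essential)
  14 | -1-10  (sole → essential)
  16 | -000-,100--
  17 | -00-1,-000-,100--
  18 | 1--1-,100--
  22 | 1--1-  (sole → essential)
  23 | -0-11,1--1-
  27 | 1--1-  (sole → essential)
  28 | 111--  (sole → essential)
  30 | -1-10,1--1-,111--
  31 | 1--1-,111--
Essential prime implicants: -1-10, 00-0-, 1--1-, 111--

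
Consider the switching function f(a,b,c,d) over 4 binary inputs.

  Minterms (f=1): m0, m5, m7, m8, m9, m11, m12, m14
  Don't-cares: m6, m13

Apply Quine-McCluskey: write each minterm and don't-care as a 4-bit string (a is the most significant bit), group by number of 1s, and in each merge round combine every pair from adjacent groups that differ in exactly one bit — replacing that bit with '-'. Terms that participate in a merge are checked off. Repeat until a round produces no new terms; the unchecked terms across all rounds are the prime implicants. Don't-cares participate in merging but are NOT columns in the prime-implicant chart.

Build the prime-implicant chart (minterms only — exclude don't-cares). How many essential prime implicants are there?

Round 0: 0000✓ 0101✓ 0110✓ 0111✓ 1000✓ 1001✓ 1011✓ 1100✓ 1101✓ 1110✓
Round 1: -000 -101 -110 01-1 011- 1-00✓ 1-01✓ 10-1 100-✓ 11-0 110-✓
Round 2: 1-0-
PIs = {-000, -101, -110, 01-1, 011-, 1-0-, 10-1, 11-0}
Coverage chart:
  m0: -000 ←essential
  m5: -101,01-1
  m7: 01-1,011-
  m8: -000,1-0-
  m9: 1-0-,10-1
  m11: 10-1 ←essential
  m12: 1-0-,11-0
  m14: -110,11-0
Essential: -000, 10-1

2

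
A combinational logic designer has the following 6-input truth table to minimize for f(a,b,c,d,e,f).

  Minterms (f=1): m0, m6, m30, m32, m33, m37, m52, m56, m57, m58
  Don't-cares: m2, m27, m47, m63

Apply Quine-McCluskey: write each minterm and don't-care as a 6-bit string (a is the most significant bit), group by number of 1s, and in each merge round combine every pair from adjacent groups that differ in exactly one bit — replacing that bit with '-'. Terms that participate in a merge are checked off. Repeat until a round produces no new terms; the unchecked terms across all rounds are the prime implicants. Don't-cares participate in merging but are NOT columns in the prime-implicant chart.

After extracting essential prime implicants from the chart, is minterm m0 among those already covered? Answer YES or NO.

NO

size-2^0 implicants → 000000(✓)  000010(✓)  000110(✓)  011011  011110  100000(✓)  100001(✓)  100101(✓)  101111(✓)  110100  111000(✓)  111001(✓)  111010(✓)  111111(✓)
size-2^1 implicants → -00000  000-10  0000-0  1-1111  100-01  10000-  1110-0  11100-
Unchecked terms (primes): -00000, 000-10, 0000-0, 011011, 011110, 1-1111, 100-01, 10000-, 110100, 1110-0, 11100-
Minterm coverage:
  m0 ⊆ -00000,0000-0
  m6 ⊆ 000-10 [E]
  m30 ⊆ 011110 [E]
  m32 ⊆ -00000,10000-
  m33 ⊆ 100-01,10000-
  m37 ⊆ 100-01 [E]
  m52 ⊆ 110100 [E]
  m56 ⊆ 1110-0,11100-
  m57 ⊆ 11100- [E]
  m58 ⊆ 1110-0 [E]
E = {000-10, 011110, 100-01, 110100, 1110-0, 11100-}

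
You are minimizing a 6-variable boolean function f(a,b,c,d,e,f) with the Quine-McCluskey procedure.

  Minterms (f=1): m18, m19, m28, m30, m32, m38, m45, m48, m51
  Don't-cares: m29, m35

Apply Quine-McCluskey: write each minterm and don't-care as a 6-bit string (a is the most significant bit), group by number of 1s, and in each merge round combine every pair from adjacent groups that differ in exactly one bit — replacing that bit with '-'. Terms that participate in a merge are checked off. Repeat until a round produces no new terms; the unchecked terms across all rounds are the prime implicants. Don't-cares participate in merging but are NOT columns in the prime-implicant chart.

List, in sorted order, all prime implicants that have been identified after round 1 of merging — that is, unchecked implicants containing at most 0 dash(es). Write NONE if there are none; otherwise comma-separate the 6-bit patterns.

100110, 101101

Round 0: 010010✓ 010011✓ 011100✓ 011101✓ 011110✓ 100000✓ 100011✓ 100110 101101 110000✓ 110011✓
Round 1: -10011 01001- 0111-0 01110- 1-0000 1-0011
PIs = {-10011, 01001-, 0111-0, 01110-, 1-0000, 1-0011, 100110, 101101}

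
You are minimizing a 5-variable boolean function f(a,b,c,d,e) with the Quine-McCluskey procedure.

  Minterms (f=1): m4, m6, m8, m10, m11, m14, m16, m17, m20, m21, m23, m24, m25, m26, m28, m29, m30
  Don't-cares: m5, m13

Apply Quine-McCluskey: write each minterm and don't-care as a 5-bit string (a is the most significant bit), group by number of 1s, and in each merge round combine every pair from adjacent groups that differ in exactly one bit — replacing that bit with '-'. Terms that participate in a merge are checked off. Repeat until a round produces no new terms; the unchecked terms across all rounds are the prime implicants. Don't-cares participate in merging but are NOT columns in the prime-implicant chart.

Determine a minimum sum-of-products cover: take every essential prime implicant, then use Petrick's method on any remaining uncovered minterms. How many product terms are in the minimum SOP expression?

6

Round 0: 00100✓ 00101✓ 00110✓ 01000✓ 01010✓ 01011✓ 01101✓ 01110✓ 10000✓ 10001✓ 10100✓ 10101✓ 10111✓ 11000✓ 11001✓ 11010✓ 11100✓ 11101✓ 11110✓
Round 1: -0100✓ -0101✓ -1000✓ -1010✓ -1101✓ -1110✓ 0-101✓ 0-110 001-0 0010-✓ 01-10✓ 010-0✓ 0101- 1-000✓ 1-001✓ 1-100✓ 1-101✓ 10-00✓ 10-01✓ 1000-✓ 101-1 1010-✓ 11-00✓ 11-01✓ 11-10✓ 110-0✓ 1100-✓ 111-0✓ 1110-✓
Round 2: --101 -010- -1-10 -10-0 1--00✓ 1--01✓ 1-00-✓ 1-10-✓ 10-0-✓ 11--0 11-0-✓
Round 3: 1--0-
PIs = {--101, -010-, -1-10, -10-0, 0-110, 001-0, 0101-, 1--0-, 101-1, 11--0}
Coverage chart:
  m4: -010-,001-0
  m6: 0-110,001-0
  m8: -10-0 ←essential
  m10: -1-10,-10-0,0101-
  m11: 0101- ←essential
  m14: -1-10,0-110
  m16: 1--0- ←essential
  m17: 1--0- ←essential
  m20: -010-,1--0-
  m21: --101,-010-,1--0-,101-1
  m23: 101-1 ←essential
  m24: -10-0,1--0-,11--0
  m25: 1--0- ←essential
  m26: -1-10,-10-0,11--0
  m28: 1--0-,11--0
  m29: --101,1--0-
  m30: -1-10,11--0
Essential: -10-0, 0101-, 1--0-, 101-1
Petrick residual → -1-10, 001-0
Min cover (6 terms): bde' + bc'e' + a'b'ce' + a'bc'd + ad' + ab'ce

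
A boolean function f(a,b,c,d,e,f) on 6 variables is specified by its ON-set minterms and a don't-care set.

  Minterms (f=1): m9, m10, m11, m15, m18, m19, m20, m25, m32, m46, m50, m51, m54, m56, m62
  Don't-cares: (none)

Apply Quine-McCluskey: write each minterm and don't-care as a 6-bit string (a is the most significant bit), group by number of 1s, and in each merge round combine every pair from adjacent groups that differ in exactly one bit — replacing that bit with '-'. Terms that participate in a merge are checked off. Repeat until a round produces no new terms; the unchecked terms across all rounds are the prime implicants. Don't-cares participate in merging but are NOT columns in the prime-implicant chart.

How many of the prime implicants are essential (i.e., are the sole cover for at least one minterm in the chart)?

size-2^0 implicants → 001001(✓)  001010(✓)  001011(✓)  001111(✓)  010010(✓)  010011(✓)  010100  011001(✓)  100000  101110(✓)  110010(✓)  110011(✓)  110110(✓)  111000  111110(✓)
size-2^1 implicants → -10010(✓)  -10011(✓)  0-1001  001-11  0010-1  00101-  01001-(✓)  1-1110  11-110  110-10  11001-(✓)
size-2^2 implicants → -1001-
Unchecked terms (primes): -1001-, 0-1001, 001-11, 0010-1, 00101-, 010100, 1-1110, 100000, 11-110, 110-10, 111000
Minterm coverage:
  m9 ⊆ 0-1001,0010-1
  m10 ⊆ 00101- [E]
  m11 ⊆ 001-11,0010-1,00101-
  m15 ⊆ 001-11 [E]
  m18 ⊆ -1001- [E]
  m19 ⊆ -1001- [E]
  m20 ⊆ 010100 [E]
  m25 ⊆ 0-1001 [E]
  m32 ⊆ 100000 [E]
  m46 ⊆ 1-1110 [E]
  m50 ⊆ -1001-,110-10
  m51 ⊆ -1001- [E]
  m54 ⊆ 11-110,110-10
  m56 ⊆ 111000 [E]
  m62 ⊆ 1-1110,11-110
E = {-1001-, 0-1001, 001-11, 00101-, 010100, 1-1110, 100000, 111000}

8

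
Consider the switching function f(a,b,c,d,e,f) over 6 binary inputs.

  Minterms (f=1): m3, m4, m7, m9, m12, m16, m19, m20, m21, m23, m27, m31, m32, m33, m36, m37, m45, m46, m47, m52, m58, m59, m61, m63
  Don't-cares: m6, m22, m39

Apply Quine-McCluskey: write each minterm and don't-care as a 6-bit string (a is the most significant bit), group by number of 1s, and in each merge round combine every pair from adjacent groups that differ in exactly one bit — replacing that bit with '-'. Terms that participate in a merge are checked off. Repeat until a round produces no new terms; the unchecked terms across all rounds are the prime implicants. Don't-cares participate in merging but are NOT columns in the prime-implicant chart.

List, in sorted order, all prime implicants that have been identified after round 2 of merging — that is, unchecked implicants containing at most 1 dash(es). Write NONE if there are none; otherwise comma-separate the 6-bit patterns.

size-2^0 implicants → 000011(✓)  000100(✓)  000110(✓)  000111(✓)  001001  001100(✓)  010000(✓)  010011(✓)  010100(✓)  010101(✓)  010110(✓)  010111(✓)  011011(✓)  011111(✓)  100000(✓)  100001(✓)  100100(✓)  100101(✓)  100111(✓)  101101(✓)  101110(✓)  101111(✓)  110100(✓)  111010(✓)  111011(✓)  111101(✓)  111111(✓)
size-2^1 implicants → -00100(✓)  -00111  -10100(✓)  -11011(✓)  -11111(✓)  0-0011(✓)  0-0100(✓)  0-0110(✓)  0-0111(✓)  00-100  000-11(✓)  0001-0(✓)  00011-(✓)  01-011(✓)  01-111(✓)  010-00  010-11(✓)  0101-0(✓)  0101-1(✓)  01010-(✓)  01011-(✓)  011-11(✓)  1-0100(✓)  1-1101(✓)  1-1111(✓)  10-101(✓)  10-111(✓)  100-00(✓)  100-01(✓)  10000-(✓)  1001-1(✓)  10010-(✓)  1011-1(✓)  10111-  111-11(✓)  11101-  1111-1(✓)
size-2^2 implicants → --0100  -11-11  0-0-11  0-01-0  0-011-  01--11  0101--  1-11-1  10-1-1  100-0-
Unchecked terms (primes): --0100, -00111, -11-11, 0-0-11, 0-01-0, 0-011-, 00-100, 001001, 01--11, 010-00, 0101--, 1-11-1, 10-1-1, 100-0-, 10111-, 11101-

-00111, 00-100, 001001, 010-00, 10111-, 11101-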